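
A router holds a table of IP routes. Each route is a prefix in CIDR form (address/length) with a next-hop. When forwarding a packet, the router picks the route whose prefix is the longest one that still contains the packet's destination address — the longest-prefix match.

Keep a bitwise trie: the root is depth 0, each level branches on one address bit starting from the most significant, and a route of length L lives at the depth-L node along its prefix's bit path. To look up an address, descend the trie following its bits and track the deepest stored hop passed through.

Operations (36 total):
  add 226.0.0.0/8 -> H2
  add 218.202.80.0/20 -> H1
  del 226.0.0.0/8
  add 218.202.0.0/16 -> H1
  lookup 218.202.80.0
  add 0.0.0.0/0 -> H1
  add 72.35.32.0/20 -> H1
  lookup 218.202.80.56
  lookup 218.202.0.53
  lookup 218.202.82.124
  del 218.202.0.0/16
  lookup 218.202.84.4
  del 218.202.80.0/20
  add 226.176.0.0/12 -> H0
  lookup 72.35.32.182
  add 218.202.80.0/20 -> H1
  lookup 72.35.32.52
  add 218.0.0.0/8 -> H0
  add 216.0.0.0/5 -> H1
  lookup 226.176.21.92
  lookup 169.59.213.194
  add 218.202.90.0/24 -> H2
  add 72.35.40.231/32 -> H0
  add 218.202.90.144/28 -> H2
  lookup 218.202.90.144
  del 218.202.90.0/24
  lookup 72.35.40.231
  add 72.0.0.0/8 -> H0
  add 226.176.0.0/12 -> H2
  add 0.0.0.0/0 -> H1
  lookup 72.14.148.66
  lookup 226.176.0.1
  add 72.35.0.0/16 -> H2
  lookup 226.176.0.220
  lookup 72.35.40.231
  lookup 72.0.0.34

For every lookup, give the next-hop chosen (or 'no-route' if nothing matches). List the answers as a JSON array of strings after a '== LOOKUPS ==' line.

Apply in order:
  add 226.0.0.0/8 -> H2 at depth 8
  add 218.202.80.0/20 -> H1 at depth 20
  - 226.0.0.0/8 clear@8
  add 218.202.0.0/16 -> H1 at depth 16
  lookup 218.202.80.0: bits 11011010110010100101 walk d0:-→d1:-→d2:-→d3:-→d4:-→d5:-→d6:-→d7:-→d8:-→d9:-→d10:-→d11:-→d12:-→d13:-→d14:-→d15:-→d16:H1→d17:-→d18:-→d19:-→d20:H1 -> H1
  add 0.0.0.0/0 -> H1 at depth 0
  add 72.35.32.0/20 -> H1 at depth 20
  lookup 218.202.80.56: bits 11011010110010100101 walk d0:H1→d1:-→d2:-→d3:-→d4:-→d5:-→d6:-→d7:-→d8:-→d9:-→d10:-→d11:-→d12:-→d13:-→d14:-→d15:-→d16:H1→d17:-→d18:-→d19:-→d20:H1 -> H1
  lookup 218.202.0.53: bits 11011010110010100 walk d0:H1→d1:-→d2:-→d3:-→d4:-→d5:-→d6:-→d7:-→d8:-→d9:-→d10:-→d11:-→d12:-→d13:-→d14:-→d15:-→d16:H1→d17:- -> H1
  lookup 218.202.82.124: bits 11011010110010100101 walk d0:H1→d1:-→d2:-→d3:-→d4:-→d5:-→d6:-→d7:-→d8:-→d9:-→d10:-→d11:-→d12:-→d13:-→d14:-→d15:-→d16:H1→d17:-→d18:-→d19:-→d20:H1 -> H1
  - 218.202.0.0/16 clear@16
  lookup 218.202.84.4: bits 11011010110010100101 walk d0:H1→d1:-→d2:-→d3:-→d4:-→d5:-→d6:-→d7:-→d8:-→d9:-→d10:-→d11:-→d12:-→d13:-→d14:-→d15:-→d16:-→d17:-→d18:-→d19:-→d20:H1 -> H1
  - 218.202.80.0/20 clear@20
  add 226.176.0.0/12 -> H0 at depth 12
  lookup 72.35.32.182: bits 01001000001000110010 walk d0:H1→d1:-→d2:-→d3:-→d4:-→d5:-→d6:-→d7:-→d8:-→d9:-→d10:-→d11:-→d12:-→d13:-→d14:-→d15:-→d16:-→d17:-→d18:-→d19:-→d20:H1 -> H1
  add 218.202.80.0/20 -> H1 at depth 20
  lookup 72.35.32.52: bits 01001000001000110010 walk d0:H1→d1:-→d2:-→d3:-→d4:-→d5:-→d6:-→d7:-→d8:-→d9:-→d10:-→d11:-→d12:-→d13:-→d14:-→d15:-→d16:-→d17:-→d18:-→d19:-→d20:H1 -> H1
  add 218.0.0.0/8 -> H0 at depth 8
  add 216.0.0.0/5 -> H1 at depth 5
  lookup 226.176.21.92: bits 111000101011 walk d0:H1→d1:-→d2:-→d3:-→d4:-→d5:-→d6:-→d7:-→d8:-→d9:-→d10:-→d11:-→d12:H0 -> H0
  lookup 169.59.213.194: bits 1 walk d0:H1→d1:- -> H1
  add 218.202.90.0/24 -> H2 at depth 24
  add 72.35.40.231/32 -> H0 at depth 32
  add 218.202.90.144/28 -> H2 at depth 28
  lookup 218.202.90.144: bits 1101101011001010010110101001 walk d0:H1→d1:-→d2:-→d3:-→d4:-→d5:H1→d6:-→d7:-→d8:H0→d9:-→d10:-→d11:-→d12:-→d13:-→d14:-→d15:-→d16:-→d17:-→d18:-→d19:-→d20:H1→d21:-→d22:-→d23:-→d24:H2→d25:-→d26:-→d27:-→d28:H2 -> H2
  - 218.202.90.0/24 clear@24
  lookup 72.35.40.231: bits 01001000001000110010100011100111 walk d0:H1→d1:-→d2:-→d3:-→d4:-→d5:-→d6:-→d7:-→d8:-→d9:-→d10:-→d11:-→d12:-→d13:-→d14:-→d15:-→d16:-→d17:-→d18:-→d19:-→d20:H1→d21:-→d22:-→d23:-→d24:-→d25:-→d26:-→d27:-→d28:-→d29:-→d30:-→d31:-→d32:H0 -> H0
  add 72.0.0.0/8 -> H0 at depth 8
  add 226.176.0.0/12 -> H2 at depth 12
  add 0.0.0.0/0 -> H1 at depth 0
  lookup 72.14.148.66: bits 0100100000 walk d0:H1→d1:-→d2:-→d3:-→d4:-→d5:-→d6:-→d7:-→d8:H0→d9:-→d10:- -> H0
  lookup 226.176.0.1: bits 111000101011 walk d0:H1→d1:-→d2:-→d3:-→d4:-→d5:-→d6:-→d7:-→d8:-→d9:-→d10:-→d11:-→d12:H2 -> H2
  add 72.35.0.0/16 -> H2 at depth 16
  lookup 226.176.0.220: bits 111000101011 walk d0:H1→d1:-→d2:-→d3:-→d4:-→d5:-→d6:-→d7:-→d8:-→d9:-→d10:-→d11:-→d12:H2 -> H2
  lookup 72.35.40.231: bits 01001000001000110010100011100111 walk d0:H1→d1:-→d2:-→d3:-→d4:-→d5:-→d6:-→d7:-→d8:H0→d9:-→d10:-→d11:-→d12:-→d13:-→d14:-→d15:-→d16:H2→d17:-→d18:-→d19:-→d20:H1→d21:-→d22:-→d23:-→d24:-→d25:-→d26:-→d27:-→d28:-→d29:-→d30:-→d31:-→d32:H0 -> H0
  lookup 72.0.0.34: bits 0100100000 walk d0:H1→d1:-→d2:-→d3:-→d4:-→d5:-→d6:-→d7:-→d8:H0→d9:-→d10:- -> H0

== LOOKUPS ==
["H1","H1","H1","H1","H1","H1","H1","H0","H1","H2","H0","H0","H2","H2","H0","H0"]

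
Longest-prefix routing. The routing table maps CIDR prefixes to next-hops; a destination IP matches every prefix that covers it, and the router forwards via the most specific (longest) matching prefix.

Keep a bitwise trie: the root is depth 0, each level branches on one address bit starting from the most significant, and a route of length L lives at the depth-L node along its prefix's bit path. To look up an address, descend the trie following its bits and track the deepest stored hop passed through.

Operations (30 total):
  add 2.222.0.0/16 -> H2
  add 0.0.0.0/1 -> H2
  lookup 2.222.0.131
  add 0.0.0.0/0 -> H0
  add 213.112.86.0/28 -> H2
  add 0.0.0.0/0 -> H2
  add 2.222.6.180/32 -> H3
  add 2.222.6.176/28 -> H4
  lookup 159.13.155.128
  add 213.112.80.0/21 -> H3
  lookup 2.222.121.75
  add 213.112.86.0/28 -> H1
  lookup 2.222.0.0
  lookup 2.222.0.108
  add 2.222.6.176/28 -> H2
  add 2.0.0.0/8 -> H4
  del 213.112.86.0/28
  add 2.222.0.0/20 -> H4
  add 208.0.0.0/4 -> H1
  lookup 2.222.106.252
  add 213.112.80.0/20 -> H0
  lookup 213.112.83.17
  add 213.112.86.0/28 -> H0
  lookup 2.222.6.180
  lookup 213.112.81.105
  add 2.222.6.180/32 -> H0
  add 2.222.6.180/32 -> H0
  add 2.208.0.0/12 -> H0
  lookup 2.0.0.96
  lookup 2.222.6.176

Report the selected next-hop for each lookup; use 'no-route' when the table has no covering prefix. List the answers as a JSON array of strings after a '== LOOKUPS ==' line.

Process each operation:
  add 2.222.0.0/16 -> H2 at depth 16
  add 0.0.0.0/1 -> H2 at depth 1
  Q 2.222.0.131: descend 0000001011011110 ; hops seen [H2,H2] ; pick H2
  add 0.0.0.0/0 -> H0 at depth 0
  add 213.112.86.0/28 -> H2 at depth 28
  add 0.0.0.0/0 -> H2 at depth 0
  add 2.222.6.180/32 -> H3 at depth 32
  add 2.222.6.176/28 -> H4 at depth 28
  Q 159.13.155.128: descend 1 ; hops seen [H2] ; pick H2
  add 213.112.80.0/21 -> H3 at depth 21
  Q 2.222.121.75: descend 00000010110111100 ; hops seen [H2,H2,H2] ; pick H2
  add 213.112.86.0/28 -> H1 at depth 28
  Q 2.222.0.0: descend 000000101101111000000 ; hops seen [H2,H2,H2] ; pick H2
  Q 2.222.0.108: descend 000000101101111000000 ; hops seen [H2,H2,H2] ; pick H2
  add 2.222.6.176/28 -> H2 at depth 28
  add 2.0.0.0/8 -> H4 at depth 8
  - 213.112.86.0/28 clear@28
  add 2.222.0.0/20 -> H4 at depth 20
  add 208.0.0.0/4 -> H1 at depth 4
  Q 2.222.106.252: descend 00000010110111100 ; hops seen [H2,H2,H4,H2] ; pick H2
  add 213.112.80.0/20 -> H0 at depth 20
  Q 213.112.83.17: descend 110101010111000001010 ; hops seen [H2,H1,H0,H3] ; pick H3
  add 213.112.86.0/28 -> H0 at depth 28
  Q 2.222.6.180: descend 00000010110111100000011010110100 ; hops seen [H2,H2,H4,H2,H4,H2,H3] ; pick H3
  Q 213.112.81.105: descend 110101010111000001010 ; hops seen [H2,H1,H0,H3] ; pick H3
  add 2.222.6.180/32 -> H0 at depth 32
  add 2.222.6.180/32 -> H0 at depth 32
  add 2.208.0.0/12 -> H0 at depth 12
  Q 2.0.0.96: descend 00000010 ; hops seen [H2,H2,H4] ; pick H4
  Q 2.222.6.176: descend 00000010110111100000011010110 ; hops seen [H2,H2,H4,H0,H2,H4,H2] ; pick H2

== LOOKUPS ==
["H2","H2","H2","H2","H2","H2","H3","H3","H3","H4","H2"]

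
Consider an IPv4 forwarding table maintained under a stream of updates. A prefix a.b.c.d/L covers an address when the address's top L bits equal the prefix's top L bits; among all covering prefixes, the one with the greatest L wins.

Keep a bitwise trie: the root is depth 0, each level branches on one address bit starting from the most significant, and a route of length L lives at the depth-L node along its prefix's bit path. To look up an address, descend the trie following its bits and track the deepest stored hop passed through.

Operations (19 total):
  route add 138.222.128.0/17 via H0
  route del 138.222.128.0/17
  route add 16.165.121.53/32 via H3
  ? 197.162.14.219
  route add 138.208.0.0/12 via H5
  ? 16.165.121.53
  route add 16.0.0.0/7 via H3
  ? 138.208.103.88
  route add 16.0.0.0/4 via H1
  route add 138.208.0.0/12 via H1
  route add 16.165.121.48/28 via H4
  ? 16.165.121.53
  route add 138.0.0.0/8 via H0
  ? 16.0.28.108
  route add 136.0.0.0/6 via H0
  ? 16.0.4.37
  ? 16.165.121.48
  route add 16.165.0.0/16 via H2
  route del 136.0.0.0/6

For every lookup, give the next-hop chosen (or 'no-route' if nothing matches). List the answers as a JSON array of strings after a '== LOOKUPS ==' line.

Apply in order:
  + 138.222.128.0/17 (H0) depth=17
  del 138.222.128.0/17 (clear depth 17)
  + 16.165.121.53/32 (H3) depth=32
  lookup 197.162.14.219: bits 1 walk d0:-→d1:- -> no-route
  + 138.208.0.0/12 (H5) depth=12
  lookup 16.165.121.53: bits 00010000101001010111100100110101 walk d0:-→d1:-→d2:-→d3:-→d4:-→d5:-→d6:-→d7:-→d8:-→d9:-→d10:-→d11:-→d12:-→d13:-→d14:-→d15:-→d16:-→d17:-→d18:-→d19:-→d20:-→d21:-→d22:-→d23:-→d24:-→d25:-→d26:-→d27:-→d28:-→d29:-→d30:-→d31:-→d32:H3 -> H3
  + 16.0.0.0/7 (H3) depth=7
  lookup 138.208.103.88: bits 100010101101 walk d0:-→d1:-→d2:-→d3:-→d4:-→d5:-→d6:-→d7:-→d8:-→d9:-→d10:-→d11:-→d12:H5 -> H5
  + 16.0.0.0/4 (H1) depth=4
  + 138.208.0.0/12 (H1) depth=12
  + 16.165.121.48/28 (H4) depth=28
  lookup 16.165.121.53: bits 00010000101001010111100100110101 walk d0:-→d1:-→d2:-→d3:-→d4:H1→d5:-→d6:-→d7:H3→d8:-→d9:-→d10:-→d11:-→d12:-→d13:-→d14:-→d15:-→d16:-→d17:-→d18:-→d19:-→d20:-→d21:-→d22:-→d23:-→d24:-→d25:-→d26:-→d27:-→d28:H4→d29:-→d30:-→d31:-→d32:H3 -> H3
  + 138.0.0.0/8 (H0) depth=8
  lookup 16.0.28.108: bits 00010000 walk d0:-→d1:-→d2:-→d3:-→d4:H1→d5:-→d6:-→d7:H3→d8:- -> H3
  + 136.0.0.0/6 (H0) depth=6
  lookup 16.0.4.37: bits 00010000 walk d0:-→d1:-→d2:-→d3:-→d4:H1→d5:-→d6:-→d7:H3→d8:- -> H3
  lookup 16.165.121.48: bits 00010000101001010111100100110 walk d0:-→d1:-→d2:-→d3:-→d4:H1→d5:-→d6:-→d7:H3→d8:-→d9:-→d10:-→d11:-→d12:-→d13:-→d14:-→d15:-→d16:-→d17:-→d18:-→d19:-→d20:-→d21:-→d22:-→d23:-→d24:-→d25:-→d26:-→d27:-→d28:H4→d29:- -> H4
  + 16.165.0.0/16 (H2) depth=16
  del 136.0.0.0/6 (clear depth 6)

== LOOKUPS ==
["no-route","H3","H5","H3","H3","H3","H4"]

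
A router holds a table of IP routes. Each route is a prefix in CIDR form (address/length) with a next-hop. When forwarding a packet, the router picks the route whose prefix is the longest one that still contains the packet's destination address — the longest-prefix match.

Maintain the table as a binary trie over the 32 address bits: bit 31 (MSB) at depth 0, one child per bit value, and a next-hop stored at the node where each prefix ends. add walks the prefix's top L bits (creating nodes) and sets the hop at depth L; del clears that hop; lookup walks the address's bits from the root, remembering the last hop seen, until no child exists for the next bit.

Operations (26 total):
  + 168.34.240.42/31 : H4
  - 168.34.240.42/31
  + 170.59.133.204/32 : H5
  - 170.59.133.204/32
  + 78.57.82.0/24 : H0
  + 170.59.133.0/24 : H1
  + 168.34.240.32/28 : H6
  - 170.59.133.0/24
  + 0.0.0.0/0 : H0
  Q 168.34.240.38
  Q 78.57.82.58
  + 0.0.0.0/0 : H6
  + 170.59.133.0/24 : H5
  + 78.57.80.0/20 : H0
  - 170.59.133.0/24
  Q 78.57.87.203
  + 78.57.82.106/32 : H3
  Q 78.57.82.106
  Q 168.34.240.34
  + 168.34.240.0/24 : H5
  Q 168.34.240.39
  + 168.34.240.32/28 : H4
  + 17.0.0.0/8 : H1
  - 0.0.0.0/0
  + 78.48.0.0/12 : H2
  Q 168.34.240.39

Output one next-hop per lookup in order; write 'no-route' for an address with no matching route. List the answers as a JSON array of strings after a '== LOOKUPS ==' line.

Apply in order:
  add 168.34.240.42/31 -> H4 at depth 31
  - 168.34.240.42/31 clear@31
  add 170.59.133.204/32 -> H5 at depth 32
  - 170.59.133.204/32 clear@32
  add 78.57.82.0/24 -> H0 at depth 24
  add 170.59.133.0/24 -> H1 at depth 24
  add 168.34.240.32/28 -> H6 at depth 28
  - 170.59.133.0/24 clear@24
  add 0.0.0.0/0 -> H0 at depth 0
  lookup 168.34.240.38: bits 1010100000100010111100000010 walk d0:H0→d1:-→d2:-→d3:-→d4:-→d5:-→d6:-→d7:-→d8:-→d9:-→d10:-→d11:-→d12:-→d13:-→d14:-→d15:-→d16:-→d17:-→d18:-→d19:-→d20:-→d21:-→d22:-→d23:-→d24:-→d25:-→d26:-→d27:-→d28:H6 -> H6
  lookup 78.57.82.58: bits 010011100011100101010010 walk d0:H0→d1:-→d2:-→d3:-→d4:-→d5:-→d6:-→d7:-→d8:-→d9:-→d10:-→d11:-→d12:-→d13:-→d14:-→d15:-→d16:-→d17:-→d18:-→d19:-→d20:-→d21:-→d22:-→d23:-→d24:H0 -> H0
  add 0.0.0.0/0 -> H6 at depth 0
  add 170.59.133.0/24 -> H5 at depth 24
  add 78.57.80.0/20 -> H0 at depth 20
  - 170.59.133.0/24 clear@24
  lookup 78.57.87.203: bits 010011100011100101010 walk d0:H6→d1:-→d2:-→d3:-→d4:-→d5:-→d6:-→d7:-→d8:-→d9:-→d10:-→d11:-→d12:-→d13:-→d14:-→d15:-→d16:-→d17:-→d18:-→d19:-→d20:H0→d21:- -> H0
  add 78.57.82.106/32 -> H3 at depth 32
  lookup 78.57.82.106: bits 01001110001110010101001001101010 walk d0:H6→d1:-→d2:-→d3:-→d4:-→d5:-→d6:-→d7:-→d8:-→d9:-→d10:-→d11:-→d12:-→d13:-→d14:-→d15:-→d16:-→d17:-→d18:-→d19:-→d20:H0→d21:-→d22:-→d23:-→d24:H0→d25:-→d26:-→d27:-→d28:-→d29:-→d30:-→d31:-→d32:H3 -> H3
  lookup 168.34.240.34: bits 1010100000100010111100000010 walk d0:H6→d1:-→d2:-→d3:-→d4:-→d5:-→d6:-→d7:-→d8:-→d9:-→d10:-→d11:-→d12:-→d13:-→d14:-→d15:-→d16:-→d17:-→d18:-→d19:-→d20:-→d21:-→d22:-→d23:-→d24:-→d25:-→d26:-→d27:-→d28:H6 -> H6
  add 168.34.240.0/24 -> H5 at depth 24
  lookup 168.34.240.39: bits 1010100000100010111100000010 walk d0:H6→d1:-→d2:-→d3:-→d4:-→d5:-→d6:-→d7:-→d8:-→d9:-→d10:-→d11:-→d12:-→d13:-→d14:-→d15:-→d16:-→d17:-→d18:-→d19:-→d20:-→d21:-→d22:-→d23:-→d24:H5→d25:-→d26:-→d27:-→d28:H6 -> H6
  add 168.34.240.32/28 -> H4 at depth 28
  add 17.0.0.0/8 -> H1 at depth 8
  - 0.0.0.0/0 clear@0
  add 78.48.0.0/12 -> H2 at depth 12
  lookup 168.34.240.39: bits 1010100000100010111100000010 walk d0:-→d1:-→d2:-→d3:-→d4:-→d5:-→d6:-→d7:-→d8:-→d9:-→d10:-→d11:-→d12:-→d13:-→d14:-→d15:-→d16:-→d17:-→d18:-→d19:-→d20:-→d21:-→d22:-→d23:-→d24:H5→d25:-→d26:-→d27:-→d28:H4 -> H4

== LOOKUPS ==
["H6","H0","H0","H3","H6","H6","H4"]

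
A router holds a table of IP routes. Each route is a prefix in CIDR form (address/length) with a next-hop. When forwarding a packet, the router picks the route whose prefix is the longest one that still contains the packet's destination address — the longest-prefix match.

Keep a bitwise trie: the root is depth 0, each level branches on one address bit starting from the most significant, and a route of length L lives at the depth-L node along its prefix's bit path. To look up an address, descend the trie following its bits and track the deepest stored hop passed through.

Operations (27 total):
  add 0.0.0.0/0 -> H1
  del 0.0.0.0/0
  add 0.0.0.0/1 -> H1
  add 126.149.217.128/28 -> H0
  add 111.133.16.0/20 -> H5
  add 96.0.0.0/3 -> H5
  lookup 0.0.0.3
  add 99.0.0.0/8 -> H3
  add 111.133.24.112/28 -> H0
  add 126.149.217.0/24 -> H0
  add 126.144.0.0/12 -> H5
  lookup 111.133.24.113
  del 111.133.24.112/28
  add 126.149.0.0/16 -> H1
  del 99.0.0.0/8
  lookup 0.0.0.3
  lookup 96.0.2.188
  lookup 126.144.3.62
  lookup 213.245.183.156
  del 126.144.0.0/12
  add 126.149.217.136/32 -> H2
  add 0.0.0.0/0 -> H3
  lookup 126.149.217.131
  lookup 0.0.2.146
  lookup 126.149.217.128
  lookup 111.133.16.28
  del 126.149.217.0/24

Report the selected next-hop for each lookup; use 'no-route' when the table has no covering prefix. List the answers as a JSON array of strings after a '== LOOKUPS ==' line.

Process each operation:
  add 0.0.0.0/0 -> H1 at depth 0
  del 0.0.0.0/0 (clear depth 0)
  add 0.0.0.0/1 -> H1 at depth 1
  add 126.149.217.128/28 -> H0 at depth 28
  add 111.133.16.0/20 -> H5 at depth 20
  add 96.0.0.0/3 -> H5 at depth 3
  Q 0.0.0.3: descend 0 ; hops seen [H1] ; pick H1
  add 99.0.0.0/8 -> H3 at depth 8
  add 111.133.24.112/28 -> H0 at depth 28
  add 126.149.217.0/24 -> H0 at depth 24
  add 126.144.0.0/12 -> H5 at depth 12
  Q 111.133.24.113: descend 0110111110000101000110000111 ; hops seen [H1,H5,H5,H0] ; pick H0
  del 111.133.24.112/28 (clear depth 28)
  add 126.149.0.0/16 -> H1 at depth 16
  del 99.0.0.0/8 (clear depth 8)
  Q 0.0.0.3: descend 0 ; hops seen [H1] ; pick H1
  Q 96.0.2.188: descend 011000 ; hops seen [H1,H5] ; pick H5
  Q 126.144.3.62: descend 0111111010010 ; hops seen [H1,H5,H5] ; pick H5
  Q 213.245.183.156: descend ε ; hops seen [∅] ; pick no-route
  del 126.144.0.0/12 (clear depth 12)
  add 126.149.217.136/32 -> H2 at depth 32
  add 0.0.0.0/0 -> H3 at depth 0
  Q 126.149.217.131: descend 0111111010010101110110011000 ; hops seen [H3,H1,H5,H1,H0,H0] ; pick H0
  Q 0.0.2.146: descend 0 ; hops seen [H3,H1] ; pick H1
  Q 126.149.217.128: descend 0111111010010101110110011000 ; hops seen [H3,H1,H5,H1,H0,H0] ; pick H0
  Q 111.133.16.28: descend 01101111100001010001 ; hops seen [H3,H1,H5,H5] ; pick H5
  del 126.149.217.0/24 (clear depth 24)

== LOOKUPS ==
["H1","H0","H1","H5","H5","no-route","H0","H1","H0","H5"]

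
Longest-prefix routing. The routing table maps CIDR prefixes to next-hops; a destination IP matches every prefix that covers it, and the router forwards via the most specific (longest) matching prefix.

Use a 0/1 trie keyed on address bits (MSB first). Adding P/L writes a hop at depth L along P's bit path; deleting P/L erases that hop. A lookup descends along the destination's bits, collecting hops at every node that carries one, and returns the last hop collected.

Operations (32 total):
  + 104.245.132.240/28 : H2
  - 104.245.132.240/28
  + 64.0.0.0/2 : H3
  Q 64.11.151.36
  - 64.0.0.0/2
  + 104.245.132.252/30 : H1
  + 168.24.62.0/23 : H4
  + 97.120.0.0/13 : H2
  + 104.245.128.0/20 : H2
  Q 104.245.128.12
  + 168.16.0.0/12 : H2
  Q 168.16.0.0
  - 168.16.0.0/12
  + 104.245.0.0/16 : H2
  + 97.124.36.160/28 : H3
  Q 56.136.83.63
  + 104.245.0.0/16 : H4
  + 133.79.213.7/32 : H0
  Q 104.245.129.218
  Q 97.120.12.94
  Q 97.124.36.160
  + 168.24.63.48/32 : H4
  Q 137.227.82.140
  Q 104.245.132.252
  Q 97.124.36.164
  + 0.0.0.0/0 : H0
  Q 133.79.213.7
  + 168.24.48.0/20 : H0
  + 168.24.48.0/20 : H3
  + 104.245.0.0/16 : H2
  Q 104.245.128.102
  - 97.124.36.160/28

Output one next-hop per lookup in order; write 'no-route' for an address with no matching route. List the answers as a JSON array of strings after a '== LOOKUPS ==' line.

Apply in order:
  + 104.245.132.240/28 (H2) depth=28
  - 104.245.132.240/28 clear@28
  + 64.0.0.0/2 (H3) depth=2
  ? 64.11.151.36  path d0:-→d1:-→d2:H3  best=H3
  - 64.0.0.0/2 clear@2
  + 104.245.132.252/30 (H1) depth=30
  + 168.24.62.0/23 (H4) depth=23
  + 97.120.0.0/13 (H2) depth=13
  + 104.245.128.0/20 (H2) depth=20
  ? 104.245.128.12  path d0:-→d1:-→d2:-→d3:-→d4:-→d5:-→d6:-→d7:-→d8:-→d9:-→d10:-→d11:-→d12:-→d13:-→d14:-→d15:-→d16:-→d17:-→d18:-→d19:-→d20:H2→d21:-  best=H2
  + 168.16.0.0/12 (H2) depth=12
  ? 168.16.0.0  path d0:-→d1:-→d2:-→d3:-→d4:-→d5:-→d6:-→d7:-→d8:-→d9:-→d10:-→d11:-→d12:H2  best=H2
  - 168.16.0.0/12 clear@12
  + 104.245.0.0/16 (H2) depth=16
  + 97.124.36.160/28 (H3) depth=28
  ? 56.136.83.63  path d0:-→d1:-  best=no-route
  + 104.245.0.0/16 (H4) depth=16
  + 133.79.213.7/32 (H0) depth=32
  ? 104.245.129.218  path d0:-→d1:-→d2:-→d3:-→d4:-→d5:-→d6:-→d7:-→d8:-→d9:-→d10:-→d11:-→d12:-→d13:-→d14:-→d15:-→d16:H4→d17:-→d18:-→d19:-→d20:H2→d21:-  best=H2
  ? 97.120.12.94  path d0:-→d1:-→d2:-→d3:-→d4:-→d5:-→d6:-→d7:-→d8:-→d9:-→d10:-→d11:-→d12:-→d13:H2  best=H2
  ? 97.124.36.160  path d0:-→d1:-→d2:-→d3:-→d4:-→d5:-→d6:-→d7:-→d8:-→d9:-→d10:-→d11:-→d12:-→d13:H2→d14:-→d15:-→d16:-→d17:-→d18:-→d19:-→d20:-→d21:-→d22:-→d23:-→d24:-→d25:-→d26:-→d27:-→d28:H3  best=H3
  + 168.24.63.48/32 (H4) depth=32
  ? 137.227.82.140  path d0:-→d1:-→d2:-→d3:-→d4:-  best=no-route
  ? 104.245.132.252  path d0:-→d1:-→d2:-→d3:-→d4:-→d5:-→d6:-→d7:-→d8:-→d9:-→d10:-→d11:-→d12:-→d13:-→d14:-→d15:-→d16:H4→d17:-→d18:-→d19:-→d20:H2→d21:-→d22:-→d23:-→d24:-→d25:-→d26:-→d27:-→d28:-→d29:-→d30:H1  best=H1
  ? 97.124.36.164  path d0:-→d1:-→d2:-→d3:-→d4:-→d5:-→d6:-→d7:-→d8:-→d9:-→d10:-→d11:-→d12:-→d13:H2→d14:-→d15:-→d16:-→d17:-→d18:-→d19:-→d20:-→d21:-→d22:-→d23:-→d24:-→d25:-→d26:-→d27:-→d28:H3  best=H3
  + 0.0.0.0/0 (H0) depth=0
  ? 133.79.213.7  path d0:H0→d1:-→d2:-→d3:-→d4:-→d5:-→d6:-→d7:-→d8:-→d9:-→d10:-→d11:-→d12:-→d13:-→d14:-→d15:-→d16:-→d17:-→d18:-→d19:-→d20:-→d21:-→d22:-→d23:-→d24:-→d25:-→d26:-→d27:-→d28:-→d29:-→d30:-→d31:-→d32:H0  best=H0
  + 168.24.48.0/20 (H0) depth=20
  + 168.24.48.0/20 (H3) depth=20
  + 104.245.0.0/16 (H2) depth=16
  ? 104.245.128.102  path d0:H0→d1:-→d2:-→d3:-→d4:-→d5:-→d6:-→d7:-→d8:-→d9:-→d10:-→d11:-→d12:-→d13:-→d14:-→d15:-→d16:H2→d17:-→d18:-→d19:-→d20:H2→d21:-  best=H2
  - 97.124.36.160/28 clear@28

== LOOKUPS ==
["H3","H2","H2","no-route","H2","H2","H3","no-route","H1","H3","H0","H2"]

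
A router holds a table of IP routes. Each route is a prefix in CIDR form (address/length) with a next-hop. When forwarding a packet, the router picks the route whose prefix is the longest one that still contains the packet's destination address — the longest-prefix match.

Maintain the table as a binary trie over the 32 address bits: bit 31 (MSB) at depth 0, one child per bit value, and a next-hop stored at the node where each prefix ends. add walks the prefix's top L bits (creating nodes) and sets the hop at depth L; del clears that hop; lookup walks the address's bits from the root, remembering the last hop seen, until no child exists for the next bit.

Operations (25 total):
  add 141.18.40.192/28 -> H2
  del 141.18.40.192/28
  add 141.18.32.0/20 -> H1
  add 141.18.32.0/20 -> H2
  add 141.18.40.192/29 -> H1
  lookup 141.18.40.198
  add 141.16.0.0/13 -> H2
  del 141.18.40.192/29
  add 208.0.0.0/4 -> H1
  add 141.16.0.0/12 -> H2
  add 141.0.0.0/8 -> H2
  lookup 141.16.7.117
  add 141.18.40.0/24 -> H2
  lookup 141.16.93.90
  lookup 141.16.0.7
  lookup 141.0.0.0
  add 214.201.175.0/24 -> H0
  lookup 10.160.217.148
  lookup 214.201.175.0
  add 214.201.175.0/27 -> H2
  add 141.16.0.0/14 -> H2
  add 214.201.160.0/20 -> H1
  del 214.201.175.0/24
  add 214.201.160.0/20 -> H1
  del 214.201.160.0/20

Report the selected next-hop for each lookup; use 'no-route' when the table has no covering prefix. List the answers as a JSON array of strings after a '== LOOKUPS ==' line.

Trace:
  add 141.18.40.192/28 -> H2 at depth 28
  del 141.18.40.192/28 (clear depth 28)
  add 141.18.32.0/20 -> H1 at depth 20
  add 141.18.32.0/20 -> H2 at depth 20
  add 141.18.40.192/29 -> H1 at depth 29
  lookup 141.18.40.198: bits 10001101000100100010100011000 walk d0:-→d1:-→d2:-→d3:-→d4:-→d5:-→d6:-→d7:-→d8:-→d9:-→d10:-→d11:-→d12:-→d13:-→d14:-→d15:-→d16:-→d17:-→d18:-→d19:-→d20:H2→d21:-→d22:-→d23:-→d24:-→d25:-→d26:-→d27:-→d28:-→d29:H1 -> H1
  add 141.16.0.0/13 -> H2 at depth 13
  del 141.18.40.192/29 (clear depth 29)
  add 208.0.0.0/4 -> H1 at depth 4
  add 141.16.0.0/12 -> H2 at depth 12
  add 141.0.0.0/8 -> H2 at depth 8
  lookup 141.16.7.117: bits 10001101000100 walk d0:-→d1:-→d2:-→d3:-→d4:-→d5:-→d6:-→d7:-→d8:H2→d9:-→d10:-→d11:-→d12:H2→d13:H2→d14:- -> H2
  add 141.18.40.0/24 -> H2 at depth 24
  lookup 141.16.93.90: bits 10001101000100 walk d0:-→d1:-→d2:-→d3:-→d4:-→d5:-→d6:-→d7:-→d8:H2→d9:-→d10:-→d11:-→d12:H2→d13:H2→d14:- -> H2
  lookup 141.16.0.7: bits 10001101000100 walk d0:-→d1:-→d2:-→d3:-→d4:-→d5:-→d6:-→d7:-→d8:H2→d9:-→d10:-→d11:-→d12:H2→d13:H2→d14:- -> H2
  lookup 141.0.0.0: bits 10001101000 walk d0:-→d1:-→d2:-→d3:-→d4:-→d5:-→d6:-→d7:-→d8:H2→d9:-→d10:-→d11:- -> H2
  add 214.201.175.0/24 -> H0 at depth 24
  lookup 10.160.217.148: bits ε walk d0:- -> no-route
  lookup 214.201.175.0: bits 110101101100100110101111 walk d0:-→d1:-→d2:-→d3:-→d4:H1→d5:-→d6:-→d7:-→d8:-→d9:-→d10:-→d11:-→d12:-→d13:-→d14:-→d15:-→d16:-→d17:-→d18:-→d19:-→d20:-→d21:-→d22:-→d23:-→d24:H0 -> H0
  add 214.201.175.0/27 -> H2 at depth 27
  add 141.16.0.0/14 -> H2 at depth 14
  add 214.201.160.0/20 -> H1 at depth 20
  del 214.201.175.0/24 (clear depth 24)
  add 214.201.160.0/20 -> H1 at depth 20
  del 214.201.160.0/20 (clear depth 20)

== LOOKUPS ==
["H1","H2","H2","H2","H2","no-route","H0"]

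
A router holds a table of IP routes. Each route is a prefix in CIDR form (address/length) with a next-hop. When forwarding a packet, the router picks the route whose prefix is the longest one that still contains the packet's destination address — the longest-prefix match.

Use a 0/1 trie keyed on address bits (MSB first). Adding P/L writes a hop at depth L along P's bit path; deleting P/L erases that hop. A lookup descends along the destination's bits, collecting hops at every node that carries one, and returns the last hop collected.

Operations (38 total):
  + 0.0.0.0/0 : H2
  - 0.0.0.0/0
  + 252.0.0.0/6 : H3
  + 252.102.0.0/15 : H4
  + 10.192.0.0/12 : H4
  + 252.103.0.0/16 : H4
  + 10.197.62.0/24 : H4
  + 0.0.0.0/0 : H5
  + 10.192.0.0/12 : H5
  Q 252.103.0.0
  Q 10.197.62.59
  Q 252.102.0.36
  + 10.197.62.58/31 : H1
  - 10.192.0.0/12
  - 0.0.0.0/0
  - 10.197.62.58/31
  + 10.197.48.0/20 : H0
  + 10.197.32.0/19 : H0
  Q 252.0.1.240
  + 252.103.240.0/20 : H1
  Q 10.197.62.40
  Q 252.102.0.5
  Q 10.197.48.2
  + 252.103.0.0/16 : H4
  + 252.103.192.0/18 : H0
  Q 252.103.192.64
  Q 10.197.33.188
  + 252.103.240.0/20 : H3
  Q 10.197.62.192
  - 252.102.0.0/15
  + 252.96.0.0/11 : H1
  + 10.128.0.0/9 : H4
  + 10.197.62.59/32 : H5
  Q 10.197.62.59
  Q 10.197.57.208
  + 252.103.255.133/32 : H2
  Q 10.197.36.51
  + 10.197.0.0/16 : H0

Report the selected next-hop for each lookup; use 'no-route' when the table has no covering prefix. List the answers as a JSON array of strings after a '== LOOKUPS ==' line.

Trace:
  + 0.0.0.0/0 (H2) depth=0
  del 0.0.0.0/0 (clear depth 0)
  + 252.0.0.0/6 (H3) depth=6
  + 252.102.0.0/15 (H4) depth=15
  + 10.192.0.0/12 (H4) depth=12
  + 252.103.0.0/16 (H4) depth=16
  + 10.197.62.0/24 (H4) depth=24
  + 0.0.0.0/0 (H5) depth=0
  + 10.192.0.0/12 (H5) depth=12
  lookup 252.103.0.0: bits 1111110001100111 walk d0:H5→d1:-→d2:-→d3:-→d4:-→d5:-→d6:H3→d7:-→d8:-→d9:-→d10:-→d11:-→d12:-→d13:-→d14:-→d15:H4→d16:H4 -> H4
  lookup 10.197.62.59: bits 000010101100010100111110 walk d0:H5→d1:-→d2:-→d3:-→d4:-→d5:-→d6:-→d7:-→d8:-→d9:-→d10:-→d11:-→d12:H5→d13:-→d14:-→d15:-→d16:-→d17:-→d18:-→d19:-→d20:-→d21:-→d22:-→d23:-→d24:H4 -> H4
  lookup 252.102.0.36: bits 111111000110011 walk d0:H5→d1:-→d2:-→d3:-→d4:-→d5:-→d6:H3→d7:-→d8:-→d9:-→d10:-→d11:-→d12:-→d13:-→d14:-→d15:H4 -> H4
  + 10.197.62.58/31 (H1) depth=31
  del 10.192.0.0/12 (clear depth 12)
  del 0.0.0.0/0 (clear depth 0)
  del 10.197.62.58/31 (clear depth 31)
  + 10.197.48.0/20 (H0) depth=20
  + 10.197.32.0/19 (H0) depth=19
  lookup 252.0.1.240: bits 111111000 walk d0:-→d1:-→d2:-→d3:-→d4:-→d5:-→d6:H3→d7:-→d8:-→d9:- -> H3
  + 252.103.240.0/20 (H1) depth=20
  lookup 10.197.62.40: bits 000010101100010100111110001 walk d0:-→d1:-→d2:-→d3:-→d4:-→d5:-→d6:-→d7:-→d8:-→d9:-→d10:-→d11:-→d12:-→d13:-→d14:-→d15:-→d16:-→d17:-→d18:-→d19:H0→d20:H0→d21:-→d22:-→d23:-→d24:H4→d25:-→d26:-→d27:- -> H4
  lookup 252.102.0.5: bits 111111000110011 walk d0:-→d1:-→d2:-→d3:-→d4:-→d5:-→d6:H3→d7:-→d8:-→d9:-→d10:-→d11:-→d12:-→d13:-→d14:-→d15:H4 -> H4
  lookup 10.197.48.2: bits 00001010110001010011 walk d0:-→d1:-→d2:-→d3:-→d4:-→d5:-→d6:-→d7:-→d8:-→d9:-→d10:-→d11:-→d12:-→d13:-→d14:-→d15:-→d16:-→d17:-→d18:-→d19:H0→d20:H0 -> H0
  + 252.103.0.0/16 (H4) depth=16
  + 252.103.192.0/18 (H0) depth=18
  lookup 252.103.192.64: bits 111111000110011111 walk d0:-→d1:-→d2:-→d3:-→d4:-→d5:-→d6:H3→d7:-→d8:-→d9:-→d10:-→d11:-→d12:-→d13:-→d14:-→d15:H4→d16:H4→d17:-→d18:H0 -> H0
  lookup 10.197.33.188: bits 0000101011000101001 walk d0:-→d1:-→d2:-→d3:-→d4:-→d5:-→d6:-→d7:-→d8:-→d9:-→d10:-→d11:-→d12:-→d13:-→d14:-→d15:-→d16:-→d17:-→d18:-→d19:H0 -> H0
  + 252.103.240.0/20 (H3) depth=20
  lookup 10.197.62.192: bits 000010101100010100111110 walk d0:-→d1:-→d2:-→d3:-→d4:-→d5:-→d6:-→d7:-→d8:-→d9:-→d10:-→d11:-→d12:-→d13:-→d14:-→d15:-→d16:-→d17:-→d18:-→d19:H0→d20:H0→d21:-→d22:-→d23:-→d24:H4 -> H4
  del 252.102.0.0/15 (clear depth 15)
  + 252.96.0.0/11 (H1) depth=11
  + 10.128.0.0/9 (H4) depth=9
  + 10.197.62.59/32 (H5) depth=32
  lookup 10.197.62.59: bits 00001010110001010011111000111011 walk d0:-→d1:-→d2:-→d3:-→d4:-→d5:-→d6:-→d7:-→d8:-→d9:H4→d10:-→d11:-→d12:-→d13:-→d14:-→d15:-→d16:-→d17:-→d18:-→d19:H0→d20:H0→d21:-→d22:-→d23:-→d24:H4→d25:-→d26:-→d27:-→d28:-→d29:-→d30:-→d31:-→d32:H5 -> H5
  lookup 10.197.57.208: bits 000010101100010100111 walk d0:-→d1:-→d2:-→d3:-→d4:-→d5:-→d6:-→d7:-→d8:-→d9:H4→d10:-→d11:-→d12:-→d13:-→d14:-→d15:-→d16:-→d17:-→d18:-→d19:H0→d20:H0→d21:- -> H0
  + 252.103.255.133/32 (H2) depth=32
  lookup 10.197.36.51: bits 0000101011000101001 walk d0:-→d1:-→d2:-→d3:-→d4:-→d5:-→d6:-→d7:-→d8:-→d9:H4→d10:-→d11:-→d12:-→d13:-→d14:-→d15:-→d16:-→d17:-→d18:-→d19:H0 -> H0
  + 10.197.0.0/16 (H0) depth=16

== LOOKUPS ==
["H4","H4","H4","H3","H4","H4","H0","H0","H0","H4","H5","H0","H0"]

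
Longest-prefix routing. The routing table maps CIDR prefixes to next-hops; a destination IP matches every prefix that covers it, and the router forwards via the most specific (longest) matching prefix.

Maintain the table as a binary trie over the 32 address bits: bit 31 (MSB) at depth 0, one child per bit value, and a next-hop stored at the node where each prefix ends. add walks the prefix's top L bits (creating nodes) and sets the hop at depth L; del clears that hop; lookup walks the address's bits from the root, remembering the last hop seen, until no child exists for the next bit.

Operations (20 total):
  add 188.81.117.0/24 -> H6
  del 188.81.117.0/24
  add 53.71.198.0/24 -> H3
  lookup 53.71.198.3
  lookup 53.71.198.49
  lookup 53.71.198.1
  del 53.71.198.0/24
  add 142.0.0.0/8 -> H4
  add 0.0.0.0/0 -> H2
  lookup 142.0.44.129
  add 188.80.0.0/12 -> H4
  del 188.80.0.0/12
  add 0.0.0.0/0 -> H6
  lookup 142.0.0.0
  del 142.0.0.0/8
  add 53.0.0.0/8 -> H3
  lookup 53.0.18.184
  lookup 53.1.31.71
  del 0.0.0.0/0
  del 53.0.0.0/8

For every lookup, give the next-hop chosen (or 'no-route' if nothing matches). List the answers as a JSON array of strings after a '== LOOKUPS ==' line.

Apply in order:
  add 188.81.117.0/24 -> H6 at depth 24
  - 188.81.117.0/24 clear@24
  add 53.71.198.0/24 -> H3 at depth 24
  lookup 53.71.198.3: bits 001101010100011111000110 walk d0:-→d1:-→d2:-→d3:-→d4:-→d5:-→d6:-→d7:-→d8:-→d9:-→d10:-→d11:-→d12:-→d13:-→d14:-→d15:-→d16:-→d17:-→d18:-→d19:-→d20:-→d21:-→d22:-→d23:-→d24:H3 -> H3
  lookup 53.71.198.49: bits 001101010100011111000110 walk d0:-→d1:-→d2:-→d3:-→d4:-→d5:-→d6:-→d7:-→d8:-→d9:-→d10:-→d11:-→d12:-→d13:-→d14:-→d15:-→d16:-→d17:-→d18:-→d19:-→d20:-→d21:-→d22:-→d23:-→d24:H3 -> H3
  lookup 53.71.198.1: bits 001101010100011111000110 walk d0:-→d1:-→d2:-→d3:-→d4:-→d5:-→d6:-→d7:-→d8:-→d9:-→d10:-→d11:-→d12:-→d13:-→d14:-→d15:-→d16:-→d17:-→d18:-→d19:-→d20:-→d21:-→d22:-→d23:-→d24:H3 -> H3
  - 53.71.198.0/24 clear@24
  add 142.0.0.0/8 -> H4 at depth 8
  add 0.0.0.0/0 -> H2 at depth 0
  lookup 142.0.44.129: bits 10001110 walk d0:H2→d1:-→d2:-→d3:-→d4:-→d5:-→d6:-→d7:-→d8:H4 -> H4
  add 188.80.0.0/12 -> H4 at depth 12
  - 188.80.0.0/12 clear@12
  add 0.0.0.0/0 -> H6 at depth 0
  lookup 142.0.0.0: bits 10001110 walk d0:H6→d1:-→d2:-→d3:-→d4:-→d5:-→d6:-→d7:-→d8:H4 -> H4
  - 142.0.0.0/8 clear@8
  add 53.0.0.0/8 -> H3 at depth 8
  lookup 53.0.18.184: bits 001101010 walk d0:H6→d1:-→d2:-→d3:-→d4:-→d5:-→d6:-→d7:-→d8:H3→d9:- -> H3
  lookup 53.1.31.71: bits 001101010 walk d0:H6→d1:-→d2:-→d3:-→d4:-→d5:-→d6:-→d7:-→d8:H3→d9:- -> H3
  - 0.0.0.0/0 clear@0
  - 53.0.0.0/8 clear@8

== LOOKUPS ==
["H3","H3","H3","H4","H4","H3","H3"]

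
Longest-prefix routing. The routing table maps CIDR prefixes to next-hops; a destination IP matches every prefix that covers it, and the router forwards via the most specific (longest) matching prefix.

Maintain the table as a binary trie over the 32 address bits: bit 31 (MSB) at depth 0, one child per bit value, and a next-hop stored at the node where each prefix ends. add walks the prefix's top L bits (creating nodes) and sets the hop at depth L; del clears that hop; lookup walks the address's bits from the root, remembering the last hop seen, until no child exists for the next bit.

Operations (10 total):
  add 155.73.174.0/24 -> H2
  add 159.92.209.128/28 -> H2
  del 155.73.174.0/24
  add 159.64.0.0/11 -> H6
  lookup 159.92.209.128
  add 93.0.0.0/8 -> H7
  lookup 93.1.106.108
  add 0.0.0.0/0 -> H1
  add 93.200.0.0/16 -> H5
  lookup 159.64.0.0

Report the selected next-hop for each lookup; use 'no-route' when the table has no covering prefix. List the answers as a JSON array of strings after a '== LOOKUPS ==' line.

Trace:
  add 155.73.174.0/24 -> H2 at depth 24
  add 159.92.209.128/28 -> H2 at depth 28
  - 155.73.174.0/24 clear@24
  add 159.64.0.0/11 -> H6 at depth 11
  ? 159.92.209.128  path d0:-→d1:-→d2:-→d3:-→d4:-→d5:-→d6:-→d7:-→d8:-→d9:-→d10:-→d11:H6→d12:-→d13:-→d14:-→d15:-→d16:-→d17:-→d18:-→d19:-→d20:-→d21:-→d22:-→d23:-→d24:-→d25:-→d26:-→d27:-→d28:H2  best=H2
  add 93.0.0.0/8 -> H7 at depth 8
  ? 93.1.106.108  path d0:-→d1:-→d2:-→d3:-→d4:-→d5:-→d6:-→d7:-→d8:H7  best=H7
  add 0.0.0.0/0 -> H1 at depth 0
  add 93.200.0.0/16 -> H5 at depth 16
  ? 159.64.0.0  path d0:H1→d1:-→d2:-→d3:-→d4:-→d5:-→d6:-→d7:-→d8:-→d9:-→d10:-→d11:H6  best=H6

== LOOKUPS ==
["H2","H7","H6"]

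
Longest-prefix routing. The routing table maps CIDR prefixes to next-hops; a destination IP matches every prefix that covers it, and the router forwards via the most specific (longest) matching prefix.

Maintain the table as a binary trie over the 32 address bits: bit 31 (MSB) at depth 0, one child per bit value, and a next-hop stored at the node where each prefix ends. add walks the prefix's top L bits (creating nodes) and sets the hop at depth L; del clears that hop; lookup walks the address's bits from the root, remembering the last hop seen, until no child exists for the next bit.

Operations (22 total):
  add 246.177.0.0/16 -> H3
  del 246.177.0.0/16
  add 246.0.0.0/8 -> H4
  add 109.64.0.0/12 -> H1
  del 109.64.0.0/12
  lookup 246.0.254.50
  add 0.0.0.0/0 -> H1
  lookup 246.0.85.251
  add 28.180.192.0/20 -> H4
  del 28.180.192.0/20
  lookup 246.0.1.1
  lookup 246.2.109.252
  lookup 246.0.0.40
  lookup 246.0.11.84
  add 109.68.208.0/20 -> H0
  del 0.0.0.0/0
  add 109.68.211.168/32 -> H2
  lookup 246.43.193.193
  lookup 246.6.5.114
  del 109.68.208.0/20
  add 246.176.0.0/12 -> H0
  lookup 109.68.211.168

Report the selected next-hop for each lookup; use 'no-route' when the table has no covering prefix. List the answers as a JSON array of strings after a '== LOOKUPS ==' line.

Trace:
  add 246.177.0.0/16 -> H3 at depth 16
  del 246.177.0.0/16 (clear depth 16)
  add 246.0.0.0/8 -> H4 at depth 8
  add 109.64.0.0/12 -> H1 at depth 12
  del 109.64.0.0/12 (clear depth 12)
  lookup 246.0.254.50: bits 11110110 walk d0:-→d1:-→d2:-→d3:-→d4:-→d5:-→d6:-→d7:-→d8:H4 -> H4
  add 0.0.0.0/0 -> H1 at depth 0
  lookup 246.0.85.251: bits 11110110 walk d0:H1→d1:-→d2:-→d3:-→d4:-→d5:-→d6:-→d7:-→d8:H4 -> H4
  add 28.180.192.0/20 -> H4 at depth 20
  del 28.180.192.0/20 (clear depth 20)
  lookup 246.0.1.1: bits 11110110 walk d0:H1→d1:-→d2:-→d3:-→d4:-→d5:-→d6:-→d7:-→d8:H4 -> H4
  lookup 246.2.109.252: bits 11110110 walk d0:H1→d1:-→d2:-→d3:-→d4:-→d5:-→d6:-→d7:-→d8:H4 -> H4
  lookup 246.0.0.40: bits 11110110 walk d0:H1→d1:-→d2:-→d3:-→d4:-→d5:-→d6:-→d7:-→d8:H4 -> H4
  lookup 246.0.11.84: bits 11110110 walk d0:H1→d1:-→d2:-→d3:-→d4:-→d5:-→d6:-→d7:-→d8:H4 -> H4
  add 109.68.208.0/20 -> H0 at depth 20
  del 0.0.0.0/0 (clear depth 0)
  add 109.68.211.168/32 -> H2 at depth 32
  lookup 246.43.193.193: bits 11110110 walk d0:-→d1:-→d2:-→d3:-→d4:-→d5:-→d6:-→d7:-→d8:H4 -> H4
  lookup 246.6.5.114: bits 11110110 walk d0:-→d1:-→d2:-→d3:-→d4:-→d5:-→d6:-→d7:-→d8:H4 -> H4
  del 109.68.208.0/20 (clear depth 20)
  add 246.176.0.0/12 -> H0 at depth 12
  lookup 109.68.211.168: bits 01101101010001001101001110101000 walk d0:-→d1:-→d2:-→d3:-→d4:-→d5:-→d6:-→d7:-→d8:-→d9:-→d10:-→d11:-→d12:-→d13:-→d14:-→d15:-→d16:-→d17:-→d18:-→d19:-→d20:-→d21:-→d22:-→d23:-→d24:-→d25:-→d26:-→d27:-→d28:-→d29:-→d30:-→d31:-→d32:H2 -> H2

== LOOKUPS ==
["H4","H4","H4","H4","H4","H4","H4","H4","H2"]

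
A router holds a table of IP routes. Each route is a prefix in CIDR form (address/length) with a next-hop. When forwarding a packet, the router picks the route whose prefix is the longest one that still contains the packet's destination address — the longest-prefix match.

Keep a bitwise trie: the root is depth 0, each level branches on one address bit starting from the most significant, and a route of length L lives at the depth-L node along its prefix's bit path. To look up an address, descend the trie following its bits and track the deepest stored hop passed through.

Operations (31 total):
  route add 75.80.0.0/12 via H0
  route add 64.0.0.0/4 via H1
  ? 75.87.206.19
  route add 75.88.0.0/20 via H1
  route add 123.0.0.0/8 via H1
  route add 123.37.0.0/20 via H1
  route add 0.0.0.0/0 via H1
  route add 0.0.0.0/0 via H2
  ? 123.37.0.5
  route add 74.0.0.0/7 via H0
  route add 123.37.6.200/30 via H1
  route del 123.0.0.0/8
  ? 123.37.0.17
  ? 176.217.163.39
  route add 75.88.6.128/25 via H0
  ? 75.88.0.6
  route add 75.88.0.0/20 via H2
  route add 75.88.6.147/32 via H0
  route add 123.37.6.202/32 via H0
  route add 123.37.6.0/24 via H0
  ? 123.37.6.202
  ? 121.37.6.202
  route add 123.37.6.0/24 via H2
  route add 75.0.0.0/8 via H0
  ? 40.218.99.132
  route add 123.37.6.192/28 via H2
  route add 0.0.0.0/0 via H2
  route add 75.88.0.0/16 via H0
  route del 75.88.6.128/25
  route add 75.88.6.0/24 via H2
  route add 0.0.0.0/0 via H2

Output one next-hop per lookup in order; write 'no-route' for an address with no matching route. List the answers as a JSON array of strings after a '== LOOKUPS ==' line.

Process each operation:
  add 75.80.0.0/12 -> H0 at depth 12
  add 64.0.0.0/4 -> H1 at depth 4
  lookup 75.87.206.19: bits 010010110101 walk d0:-→d1:-→d2:-→d3:-→d4:H1→d5:-→d6:-→d7:-→d8:-→d9:-→d10:-→d11:-→d12:H0 -> H0
  add 75.88.0.0/20 -> H1 at depth 20
  add 123.0.0.0/8 -> H1 at depth 8
  add 123.37.0.0/20 -> H1 at depth 20
  add 0.0.0.0/0 -> H1 at depth 0
  add 0.0.0.0/0 -> H2 at depth 0
  lookup 123.37.0.5: bits 01111011001001010000 walk d0:H2→d1:-→d2:-→d3:-→d4:-→d5:-→d6:-→d7:-→d8:H1→d9:-→d10:-→d11:-→d12:-→d13:-→d14:-→d15:-→d16:-→d17:-→d18:-→d19:-→d20:H1 -> H1
  add 74.0.0.0/7 -> H0 at depth 7
  add 123.37.6.200/30 -> H1 at depth 30
  - 123.0.0.0/8 clear@8
  lookup 123.37.0.17: bits 011110110010010100000 walk d0:H2→d1:-→d2:-→d3:-→d4:-→d5:-→d6:-→d7:-→d8:-→d9:-→d10:-→d11:-→d12:-→d13:-→d14:-→d15:-→d16:-→d17:-→d18:-→d19:-→d20:H1→d21:- -> H1
  lookup 176.217.163.39: bits ε walk d0:H2 -> H2
  add 75.88.6.128/25 -> H0 at depth 25
  lookup 75.88.0.6: bits 010010110101100000000 walk d0:H2→d1:-→d2:-→d3:-→d4:H1→d5:-→d6:-→d7:H0→d8:-→d9:-→d10:-→d11:-→d12:H0→d13:-→d14:-→d15:-→d16:-→d17:-→d18:-→d19:-→d20:H1→d21:- -> H1
  add 75.88.0.0/20 -> H2 at depth 20
  add 75.88.6.147/32 -> H0 at depth 32
  add 123.37.6.202/32 -> H0 at depth 32
  add 123.37.6.0/24 -> H0 at depth 24
  lookup 123.37.6.202: bits 01111011001001010000011011001010 walk d0:H2→d1:-→d2:-→d3:-→d4:-→d5:-→d6:-→d7:-→d8:-→d9:-→d10:-→d11:-→d12:-→d13:-→d14:-→d15:-→d16:-→d17:-→d18:-→d19:-→d20:H1→d21:-→d22:-→d23:-→d24:H0→d25:-→d26:-→d27:-→d28:-→d29:-→d30:H1→d31:-→d32:H0 -> H0
  lookup 121.37.6.202: bits 011110 walk d0:H2→d1:-→d2:-→d3:-→d4:-→d5:-→d6:- -> H2
  add 123.37.6.0/24 -> H2 at depth 24
  add 75.0.0.0/8 -> H0 at depth 8
  lookup 40.218.99.132: bits 0 walk d0:H2→d1:- -> H2
  add 123.37.6.192/28 -> H2 at depth 28
  add 0.0.0.0/0 -> H2 at depth 0
  add 75.88.0.0/16 -> H0 at depth 16
  - 75.88.6.128/25 clear@25
  add 75.88.6.0/24 -> H2 at depth 24
  add 0.0.0.0/0 -> H2 at depth 0

== LOOKUPS ==
["H0","H1","H1","H2","H1","H0","H2","H2"]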